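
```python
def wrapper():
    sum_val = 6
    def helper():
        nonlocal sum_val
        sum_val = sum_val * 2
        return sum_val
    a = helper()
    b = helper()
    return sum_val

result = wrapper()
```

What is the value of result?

Step 1: sum_val starts at 6.
Step 2: First helper(): sum_val = 6 * 2 = 12.
Step 3: Second helper(): sum_val = 12 * 2 = 24.
Step 4: result = 24

The answer is 24.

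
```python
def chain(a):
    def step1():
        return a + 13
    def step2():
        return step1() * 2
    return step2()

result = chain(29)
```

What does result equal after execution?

Step 1: chain(29) captures a = 29.
Step 2: step2() calls step1() which returns 29 + 13 = 42.
Step 3: step2() returns 42 * 2 = 84

The answer is 84.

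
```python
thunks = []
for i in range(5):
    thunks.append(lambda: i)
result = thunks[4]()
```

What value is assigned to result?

Step 1: The loop creates 5 lambdas, all referencing the same variable i.
Step 2: After the loop, i = 4 (final value).
Step 3: thunks[4]() looks up i at call time and finds 4. This is the late binding gotcha. result = 4

The answer is 4.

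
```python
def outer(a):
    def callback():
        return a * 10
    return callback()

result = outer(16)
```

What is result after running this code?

Step 1: outer(16) binds parameter a = 16.
Step 2: callback() accesses a = 16 from enclosing scope.
Step 3: result = 16 * 10 = 160

The answer is 160.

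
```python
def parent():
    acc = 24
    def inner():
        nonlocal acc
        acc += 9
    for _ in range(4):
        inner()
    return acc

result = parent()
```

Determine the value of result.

Step 1: acc = 24.
Step 2: inner() is called 4 times in a loop, each adding 9 via nonlocal.
Step 3: acc = 24 + 9 * 4 = 60

The answer is 60.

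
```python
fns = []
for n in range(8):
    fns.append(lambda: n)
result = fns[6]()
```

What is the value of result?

Step 1: The loop creates 8 lambdas, all referencing the same variable n.
Step 2: After the loop, n = 7 (final value).
Step 3: fns[6]() looks up n at call time and finds 7. This is the late binding gotcha. result = 7

The answer is 7.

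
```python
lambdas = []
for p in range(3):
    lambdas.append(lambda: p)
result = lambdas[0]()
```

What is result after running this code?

Step 1: The loop creates 3 lambdas, all referencing the same variable p.
Step 2: After the loop, p = 2 (final value).
Step 3: lambdas[0]() looks up p at call time and finds 2. This is the late binding gotcha. result = 2

The answer is 2.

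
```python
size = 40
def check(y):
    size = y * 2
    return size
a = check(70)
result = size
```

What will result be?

Step 1: Global size = 40.
Step 2: check(70) creates local size = 70 * 2 = 140.
Step 3: Global size unchanged because no global keyword. result = 40

The answer is 40.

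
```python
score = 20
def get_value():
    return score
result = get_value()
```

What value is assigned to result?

Step 1: score = 20 is defined in the global scope.
Step 2: get_value() looks up score. No local score exists, so Python checks the global scope via LEGB rule and finds score = 20.
Step 3: result = 20

The answer is 20.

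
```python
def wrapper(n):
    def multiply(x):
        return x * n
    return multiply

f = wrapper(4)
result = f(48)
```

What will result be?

Step 1: wrapper(4) returns multiply closure with n = 4.
Step 2: f(48) computes 48 * 4 = 192.
Step 3: result = 192

The answer is 192.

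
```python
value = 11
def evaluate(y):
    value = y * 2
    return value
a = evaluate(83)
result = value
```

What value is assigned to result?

Step 1: Global value = 11.
Step 2: evaluate(83) creates local value = 83 * 2 = 166.
Step 3: Global value unchanged because no global keyword. result = 11

The answer is 11.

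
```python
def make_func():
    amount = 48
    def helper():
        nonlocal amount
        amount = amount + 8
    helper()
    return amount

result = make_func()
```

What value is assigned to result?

Step 1: make_func() sets amount = 48.
Step 2: helper() uses nonlocal to modify amount in make_func's scope: amount = 48 + 8 = 56.
Step 3: make_func() returns the modified amount = 56

The answer is 56.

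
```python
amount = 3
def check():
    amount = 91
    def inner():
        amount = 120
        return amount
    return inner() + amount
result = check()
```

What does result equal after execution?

Step 1: check() has local amount = 91. inner() has local amount = 120.
Step 2: inner() returns its local amount = 120.
Step 3: check() returns 120 + its own amount (91) = 211

The answer is 211.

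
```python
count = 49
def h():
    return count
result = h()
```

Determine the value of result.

Step 1: count = 49 is defined in the global scope.
Step 2: h() looks up count. No local count exists, so Python checks the global scope via LEGB rule and finds count = 49.
Step 3: result = 49

The answer is 49.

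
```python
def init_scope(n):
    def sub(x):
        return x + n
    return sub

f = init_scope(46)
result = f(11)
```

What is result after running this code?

Step 1: init_scope(46) creates a closure that captures n = 46.
Step 2: f(11) calls the closure with x = 11, returning 11 + 46 = 57.
Step 3: result = 57

The answer is 57.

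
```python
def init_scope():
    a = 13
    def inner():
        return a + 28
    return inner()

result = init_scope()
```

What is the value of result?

Step 1: init_scope() defines a = 13.
Step 2: inner() reads a = 13 from enclosing scope, returns 13 + 28 = 41.
Step 3: result = 41

The answer is 41.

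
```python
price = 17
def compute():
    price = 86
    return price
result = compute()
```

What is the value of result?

Step 1: Global price = 17.
Step 2: compute() creates local price = 86, shadowing the global.
Step 3: Returns local price = 86. result = 86

The answer is 86.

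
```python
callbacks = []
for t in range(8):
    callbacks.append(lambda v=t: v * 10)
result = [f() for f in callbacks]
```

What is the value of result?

Step 1: Default arg v=t captures t at each iteration.
Step 2: callbacks[k] has v defaulting to k, returns k * 10.
Step 3: result = [0, 10, 20, 30, 40, 50, 60, 70]

The answer is [0, 10, 20, 30, 40, 50, 60, 70].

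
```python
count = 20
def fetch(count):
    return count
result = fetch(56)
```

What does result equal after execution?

Step 1: Global count = 20.
Step 2: fetch(56) takes parameter count = 56, which shadows the global.
Step 3: result = 56

The answer is 56.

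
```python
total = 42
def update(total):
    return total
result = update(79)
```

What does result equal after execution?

Step 1: Global total = 42.
Step 2: update(79) takes parameter total = 79, which shadows the global.
Step 3: result = 79

The answer is 79.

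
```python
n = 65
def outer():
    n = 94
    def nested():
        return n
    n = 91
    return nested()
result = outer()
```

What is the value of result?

Step 1: outer() sets n = 94, then later n = 91.
Step 2: nested() is called after n is reassigned to 91. Closures capture variables by reference, not by value.
Step 3: result = 91

The answer is 91.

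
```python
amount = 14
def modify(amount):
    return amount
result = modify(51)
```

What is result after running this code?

Step 1: Global amount = 14.
Step 2: modify(51) takes parameter amount = 51, which shadows the global.
Step 3: result = 51

The answer is 51.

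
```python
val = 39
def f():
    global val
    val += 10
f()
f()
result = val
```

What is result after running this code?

Step 1: val = 39.
Step 2: First f(): val = 39 + 10 = 49.
Step 3: Second f(): val = 49 + 10 = 59. result = 59

The answer is 59.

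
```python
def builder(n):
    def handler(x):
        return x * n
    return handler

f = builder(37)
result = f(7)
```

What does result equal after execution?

Step 1: builder(37) creates a closure capturing n = 37.
Step 2: f(7) computes 7 * 37 = 259.
Step 3: result = 259

The answer is 259.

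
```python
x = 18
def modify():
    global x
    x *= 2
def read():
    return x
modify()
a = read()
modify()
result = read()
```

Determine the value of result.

Step 1: x = 18.
Step 2: First modify(): x = 18 * 2 = 36.
Step 3: Second modify(): x = 36 * 2 = 72.
Step 4: read() returns 72

The answer is 72.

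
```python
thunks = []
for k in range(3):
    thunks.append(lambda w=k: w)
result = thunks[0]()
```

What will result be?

Step 1: Default argument w=k captures k's value at each iteration.
Step 2: thunks[0] captured w = 0 when k was 0.
Step 3: result = 0

The answer is 0.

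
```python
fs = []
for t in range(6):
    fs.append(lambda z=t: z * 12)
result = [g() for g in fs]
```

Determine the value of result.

Step 1: Default arg z=t captures t at each iteration.
Step 2: fs[k] has z defaulting to k, returns k * 12.
Step 3: result = [0, 12, 24, 36, 48, 60]

The answer is [0, 12, 24, 36, 48, 60].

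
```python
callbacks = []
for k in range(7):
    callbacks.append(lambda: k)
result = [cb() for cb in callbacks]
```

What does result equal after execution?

Step 1: All 7 lambdas share the same variable k.
Step 2: After the loop, k = 6.
Step 3: Each call returns 6. result = [6, 6, 6, 6, 6, 6, 6]

The answer is [6, 6, 6, 6, 6, 6, 6].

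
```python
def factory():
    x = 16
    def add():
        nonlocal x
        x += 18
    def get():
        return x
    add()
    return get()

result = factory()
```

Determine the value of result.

Step 1: x = 16. add() modifies it via nonlocal, get() reads it.
Step 2: add() makes x = 16 + 18 = 34.
Step 3: get() returns 34. result = 34

The answer is 34.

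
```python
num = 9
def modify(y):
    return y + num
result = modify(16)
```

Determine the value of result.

Step 1: num = 9 is defined globally.
Step 2: modify(16) uses parameter y = 16 and looks up num from global scope = 9.
Step 3: result = 16 + 9 = 25

The answer is 25.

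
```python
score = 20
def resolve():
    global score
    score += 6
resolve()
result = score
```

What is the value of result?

Step 1: score = 20 globally.
Step 2: resolve() modifies global score: score += 6 = 26.
Step 3: result = 26

The answer is 26.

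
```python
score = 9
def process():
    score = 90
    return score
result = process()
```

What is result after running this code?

Step 1: Global score = 9.
Step 2: process() creates local score = 90, shadowing the global.
Step 3: Returns local score = 90. result = 90

The answer is 90.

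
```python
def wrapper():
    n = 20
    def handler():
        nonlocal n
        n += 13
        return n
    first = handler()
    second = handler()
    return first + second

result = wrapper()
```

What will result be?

Step 1: n starts at 20.
Step 2: First call: n = 20 + 13 = 33, returns 33.
Step 3: Second call: n = 33 + 13 = 46, returns 46.
Step 4: result = 33 + 46 = 79

The answer is 79.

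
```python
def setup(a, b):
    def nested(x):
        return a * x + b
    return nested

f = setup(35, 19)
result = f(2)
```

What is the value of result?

Step 1: setup(35, 19) captures a = 35, b = 19.
Step 2: f(2) computes 35 * 2 + 19 = 89.
Step 3: result = 89

The answer is 89.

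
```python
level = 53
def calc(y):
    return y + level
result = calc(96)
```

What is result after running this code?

Step 1: level = 53 is defined globally.
Step 2: calc(96) uses parameter y = 96 and looks up level from global scope = 53.
Step 3: result = 96 + 53 = 149

The answer is 149.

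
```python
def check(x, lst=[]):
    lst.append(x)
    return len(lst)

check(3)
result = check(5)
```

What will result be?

Step 1: Mutable default list persists between calls.
Step 2: First call: lst = [3], len = 1. Second call: lst = [3, 5], len = 2.
Step 3: result = 2

The answer is 2.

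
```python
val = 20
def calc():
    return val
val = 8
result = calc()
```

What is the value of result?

Step 1: val is first set to 20, then reassigned to 8.
Step 2: calc() is called after the reassignment, so it looks up the current global val = 8.
Step 3: result = 8

The answer is 8.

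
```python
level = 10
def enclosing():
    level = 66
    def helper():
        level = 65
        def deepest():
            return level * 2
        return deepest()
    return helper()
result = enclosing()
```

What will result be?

Step 1: deepest() looks up level through LEGB: not local, finds level = 65 in enclosing helper().
Step 2: Returns 65 * 2 = 130.
Step 3: result = 130

The answer is 130.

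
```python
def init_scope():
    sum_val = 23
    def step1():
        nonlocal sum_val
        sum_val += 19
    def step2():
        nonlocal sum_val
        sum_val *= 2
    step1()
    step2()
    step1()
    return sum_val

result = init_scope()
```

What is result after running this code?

Step 1: sum_val = 23.
Step 2: step1(): sum_val = 23 + 19 = 42.
Step 3: step2(): sum_val = 42 * 2 = 84.
Step 4: step1(): sum_val = 84 + 19 = 103. result = 103

The answer is 103.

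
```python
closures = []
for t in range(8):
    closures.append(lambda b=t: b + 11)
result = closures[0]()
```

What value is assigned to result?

Step 1: Default argument b=t captures t's value at definition time.
Step 2: closures[0] was defined when t = 0, so b defaults to 0.
Step 3: result = 0 + 11 = 11 (default arg fixes the late binding issue)

The answer is 11.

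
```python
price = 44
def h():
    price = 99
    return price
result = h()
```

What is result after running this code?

Step 1: Global price = 44.
Step 2: h() creates local price = 99, shadowing the global.
Step 3: Returns local price = 99. result = 99

The answer is 99.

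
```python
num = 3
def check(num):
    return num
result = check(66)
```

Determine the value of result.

Step 1: Global num = 3.
Step 2: check(66) takes parameter num = 66, which shadows the global.
Step 3: result = 66

The answer is 66.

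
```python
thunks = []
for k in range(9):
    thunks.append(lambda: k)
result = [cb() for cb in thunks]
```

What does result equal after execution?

Step 1: All 9 lambdas share the same variable k.
Step 2: After the loop, k = 8.
Step 3: Each call returns 8. result = [8, 8, 8, 8, 8, 8, 8, 8, 8]

The answer is [8, 8, 8, 8, 8, 8, 8, 8, 8].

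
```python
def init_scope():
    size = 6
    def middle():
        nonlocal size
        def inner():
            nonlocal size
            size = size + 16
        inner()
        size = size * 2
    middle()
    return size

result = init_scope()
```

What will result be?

Step 1: size = 6.
Step 2: inner() adds 16: size = 6 + 16 = 22.
Step 3: middle() doubles: size = 22 * 2 = 44.
Step 4: result = 44

The answer is 44.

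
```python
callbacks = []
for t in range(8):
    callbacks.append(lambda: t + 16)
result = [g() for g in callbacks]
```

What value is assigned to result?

Step 1: All lambdas capture t by reference. After the loop, t = 7.
Step 2: Each call returns 7 + 16 = 23.
Step 3: result = [23, 23, 23, 23, 23, 23, 23, 23]

The answer is [23, 23, 23, 23, 23, 23, 23, 23].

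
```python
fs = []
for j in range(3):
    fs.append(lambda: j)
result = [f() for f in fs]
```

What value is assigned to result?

Step 1: All 3 lambdas share the same variable j.
Step 2: After the loop, j = 2.
Step 3: Each call returns 2. result = [2, 2, 2]

The answer is [2, 2, 2].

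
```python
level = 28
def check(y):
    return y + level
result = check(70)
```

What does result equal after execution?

Step 1: level = 28 is defined globally.
Step 2: check(70) uses parameter y = 70 and looks up level from global scope = 28.
Step 3: result = 70 + 28 = 98

The answer is 98.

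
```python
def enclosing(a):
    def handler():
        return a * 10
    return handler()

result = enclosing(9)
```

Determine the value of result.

Step 1: enclosing(9) binds parameter a = 9.
Step 2: handler() accesses a = 9 from enclosing scope.
Step 3: result = 9 * 10 = 90

The answer is 90.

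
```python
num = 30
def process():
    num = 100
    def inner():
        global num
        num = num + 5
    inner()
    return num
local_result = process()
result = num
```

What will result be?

Step 1: Global num = 30. process() creates local num = 100.
Step 2: inner() declares global num and adds 5: global num = 30 + 5 = 35.
Step 3: process() returns its local num = 100 (unaffected by inner).
Step 4: result = global num = 35

The answer is 35.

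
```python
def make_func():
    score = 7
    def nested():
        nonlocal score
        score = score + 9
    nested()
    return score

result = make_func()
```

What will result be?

Step 1: make_func() sets score = 7.
Step 2: nested() uses nonlocal to modify score in make_func's scope: score = 7 + 9 = 16.
Step 3: make_func() returns the modified score = 16

The answer is 16.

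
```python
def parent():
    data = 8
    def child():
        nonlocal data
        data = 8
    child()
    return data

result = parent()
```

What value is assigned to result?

Step 1: parent() sets data = 8.
Step 2: child() uses nonlocal to reassign data = 8.
Step 3: result = 8

The answer is 8.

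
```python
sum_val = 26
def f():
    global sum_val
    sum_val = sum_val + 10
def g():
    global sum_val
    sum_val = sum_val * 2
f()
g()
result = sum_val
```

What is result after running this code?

Step 1: sum_val = 26.
Step 2: f() adds 10: sum_val = 26 + 10 = 36.
Step 3: g() doubles: sum_val = 36 * 2 = 72.
Step 4: result = 72

The answer is 72.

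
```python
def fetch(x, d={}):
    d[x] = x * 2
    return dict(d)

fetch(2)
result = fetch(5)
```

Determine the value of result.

Step 1: Mutable default dict is shared across calls.
Step 2: First call adds 2: 4. Second call adds 5: 10.
Step 3: result = {2: 4, 5: 10}

The answer is {2: 4, 5: 10}.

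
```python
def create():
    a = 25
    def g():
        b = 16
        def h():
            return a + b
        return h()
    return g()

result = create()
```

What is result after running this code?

Step 1: create() defines a = 25. g() defines b = 16.
Step 2: h() accesses both from enclosing scopes: a = 25, b = 16.
Step 3: result = 25 + 16 = 41

The answer is 41.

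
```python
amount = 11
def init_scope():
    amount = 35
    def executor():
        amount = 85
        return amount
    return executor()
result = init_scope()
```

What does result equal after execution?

Step 1: Three scopes define amount: global (11), init_scope (35), executor (85).
Step 2: executor() has its own local amount = 85, which shadows both enclosing and global.
Step 3: result = 85 (local wins in LEGB)

The answer is 85.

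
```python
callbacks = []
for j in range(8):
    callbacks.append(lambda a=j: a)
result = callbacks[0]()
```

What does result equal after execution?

Step 1: Default argument a=j captures j's value at each iteration.
Step 2: callbacks[0] captured a = 0 when j was 0.
Step 3: result = 0

The answer is 0.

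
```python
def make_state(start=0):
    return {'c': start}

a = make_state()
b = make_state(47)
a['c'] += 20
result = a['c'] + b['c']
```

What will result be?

Step 1: make_state() returns a new dict each call (immutable default 0).
Step 2: a = {'c': 0}, b = {'c': 47}.
Step 3: a['c'] += 20 = 20. result = 20 + 47 = 67

The answer is 67.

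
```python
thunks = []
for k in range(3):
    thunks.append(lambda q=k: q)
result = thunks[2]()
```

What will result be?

Step 1: Default argument q=k captures k's value at each iteration.
Step 2: thunks[2] captured q = 2 when k was 2.
Step 3: result = 2

The answer is 2.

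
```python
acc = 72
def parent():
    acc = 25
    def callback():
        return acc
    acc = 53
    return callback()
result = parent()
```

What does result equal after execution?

Step 1: parent() sets acc = 25, then later acc = 53.
Step 2: callback() is called after acc is reassigned to 53. Closures capture variables by reference, not by value.
Step 3: result = 53

The answer is 53.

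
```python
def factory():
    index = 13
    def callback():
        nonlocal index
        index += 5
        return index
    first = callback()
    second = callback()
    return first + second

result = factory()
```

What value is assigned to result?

Step 1: index starts at 13.
Step 2: First call: index = 13 + 5 = 18, returns 18.
Step 3: Second call: index = 18 + 5 = 23, returns 23.
Step 4: result = 18 + 23 = 41

The answer is 41.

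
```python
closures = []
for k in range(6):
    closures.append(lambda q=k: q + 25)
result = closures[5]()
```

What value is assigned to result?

Step 1: Default argument q=k captures k's value at definition time.
Step 2: closures[5] was defined when k = 5, so q defaults to 5.
Step 3: result = 5 + 25 = 30 (default arg fixes the late binding issue)

The answer is 30.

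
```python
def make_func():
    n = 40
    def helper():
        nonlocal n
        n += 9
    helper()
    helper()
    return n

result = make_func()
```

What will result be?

Step 1: n starts at 40.
Step 2: helper() is called 2 times, each adding 9.
Step 3: n = 40 + 9 * 2 = 58

The answer is 58.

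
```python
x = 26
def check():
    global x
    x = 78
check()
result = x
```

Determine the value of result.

Step 1: x = 26 globally.
Step 2: check() declares global x and sets it to 78.
Step 3: After check(), global x = 78. result = 78

The answer is 78.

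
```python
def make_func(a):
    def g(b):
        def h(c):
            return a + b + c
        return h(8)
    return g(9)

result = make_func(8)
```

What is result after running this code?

Step 1: a = 8, b = 9, c = 8 across three nested scopes.
Step 2: h() accesses all three via LEGB rule.
Step 3: result = 8 + 9 + 8 = 25

The answer is 25.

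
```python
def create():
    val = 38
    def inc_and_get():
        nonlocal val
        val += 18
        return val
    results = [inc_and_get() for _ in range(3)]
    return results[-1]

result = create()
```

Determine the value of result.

Step 1: val = 38.
Step 2: Three calls to inc_and_get(), each adding 18.
Step 3: Last value = 38 + 18 * 3 = 92

The answer is 92.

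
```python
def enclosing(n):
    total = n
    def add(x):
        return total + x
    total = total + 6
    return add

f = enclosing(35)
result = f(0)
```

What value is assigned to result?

Step 1: enclosing(35) sets total = 35, then total = 35 + 6 = 41.
Step 2: Closures capture by reference, so add sees total = 41.
Step 3: f(0) returns 41 + 0 = 41

The answer is 41.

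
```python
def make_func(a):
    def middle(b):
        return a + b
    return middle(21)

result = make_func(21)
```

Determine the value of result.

Step 1: make_func(21) passes a = 21.
Step 2: middle(21) has b = 21, reads a = 21 from enclosing.
Step 3: result = 21 + 21 = 42

The answer is 42.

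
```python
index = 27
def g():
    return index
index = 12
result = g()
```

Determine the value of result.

Step 1: index is first set to 27, then reassigned to 12.
Step 2: g() is called after the reassignment, so it looks up the current global index = 12.
Step 3: result = 12

The answer is 12.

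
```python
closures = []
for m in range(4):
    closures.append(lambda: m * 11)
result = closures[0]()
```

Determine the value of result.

Step 1: All lambdas reference the same variable m (late binding).
Step 2: After the loop, m = 3. Every lambda returns m * 11.
Step 3: closures[0]() = 3 * 11 = 33

The answer is 33.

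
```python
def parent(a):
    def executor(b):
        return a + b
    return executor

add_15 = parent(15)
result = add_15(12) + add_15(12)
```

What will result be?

Step 1: add_15 captures a = 15.
Step 2: add_15(12) = 15 + 12 = 27, called twice.
Step 3: result = 27 + 27 = 54

The answer is 54.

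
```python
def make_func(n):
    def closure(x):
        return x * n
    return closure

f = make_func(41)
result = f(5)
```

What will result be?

Step 1: make_func(41) creates a closure capturing n = 41.
Step 2: f(5) computes 5 * 41 = 205.
Step 3: result = 205

The answer is 205.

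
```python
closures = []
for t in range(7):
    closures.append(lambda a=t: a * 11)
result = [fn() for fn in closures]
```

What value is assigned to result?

Step 1: Default arg a=t captures t at each iteration.
Step 2: closures[k] has a defaulting to k, returns k * 11.
Step 3: result = [0, 11, 22, 33, 44, 55, 66]

The answer is [0, 11, 22, 33, 44, 55, 66].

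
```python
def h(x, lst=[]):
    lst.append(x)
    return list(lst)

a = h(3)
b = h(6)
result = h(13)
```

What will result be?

Step 1: Default list is shared. list() creates copies for return values.
Step 2: Internal list grows: [3] -> [3, 6] -> [3, 6, 13].
Step 3: result = [3, 6, 13]

The answer is [3, 6, 13].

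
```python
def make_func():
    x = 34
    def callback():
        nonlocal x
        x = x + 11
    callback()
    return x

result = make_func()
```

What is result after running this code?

Step 1: make_func() sets x = 34.
Step 2: callback() uses nonlocal to modify x in make_func's scope: x = 34 + 11 = 45.
Step 3: make_func() returns the modified x = 45

The answer is 45.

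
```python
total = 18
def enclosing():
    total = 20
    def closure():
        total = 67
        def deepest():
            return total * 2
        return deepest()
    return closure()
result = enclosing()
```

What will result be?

Step 1: deepest() looks up total through LEGB: not local, finds total = 67 in enclosing closure().
Step 2: Returns 67 * 2 = 134.
Step 3: result = 134

The answer is 134.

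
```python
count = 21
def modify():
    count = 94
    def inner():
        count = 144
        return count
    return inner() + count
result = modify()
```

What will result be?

Step 1: modify() has local count = 94. inner() has local count = 144.
Step 2: inner() returns its local count = 144.
Step 3: modify() returns 144 + its own count (94) = 238

The answer is 238.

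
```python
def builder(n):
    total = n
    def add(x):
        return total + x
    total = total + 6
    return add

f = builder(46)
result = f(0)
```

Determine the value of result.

Step 1: builder(46) sets total = 46, then total = 46 + 6 = 52.
Step 2: Closures capture by reference, so add sees total = 52.
Step 3: f(0) returns 52 + 0 = 52

The answer is 52.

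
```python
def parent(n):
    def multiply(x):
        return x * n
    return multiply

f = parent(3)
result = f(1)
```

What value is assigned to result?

Step 1: parent(3) returns multiply closure with n = 3.
Step 2: f(1) computes 1 * 3 = 3.
Step 3: result = 3

The answer is 3.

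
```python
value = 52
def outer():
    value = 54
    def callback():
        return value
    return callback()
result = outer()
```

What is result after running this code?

Step 1: value = 52 globally, but outer() defines value = 54 locally.
Step 2: callback() looks up value. Not in local scope, so checks enclosing scope (outer) and finds value = 54.
Step 3: result = 54

The answer is 54.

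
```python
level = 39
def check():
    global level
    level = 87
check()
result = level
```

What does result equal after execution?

Step 1: level = 39 globally.
Step 2: check() declares global level and sets it to 87.
Step 3: After check(), global level = 87. result = 87

The answer is 87.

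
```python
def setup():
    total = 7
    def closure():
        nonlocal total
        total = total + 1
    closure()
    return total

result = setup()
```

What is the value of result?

Step 1: setup() sets total = 7.
Step 2: closure() uses nonlocal to modify total in setup's scope: total = 7 + 1 = 8.
Step 3: setup() returns the modified total = 8

The answer is 8.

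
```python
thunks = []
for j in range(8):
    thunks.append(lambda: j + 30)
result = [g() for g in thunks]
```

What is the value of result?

Step 1: All lambdas capture j by reference. After the loop, j = 7.
Step 2: Each call returns 7 + 30 = 37.
Step 3: result = [37, 37, 37, 37, 37, 37, 37, 37]

The answer is [37, 37, 37, 37, 37, 37, 37, 37].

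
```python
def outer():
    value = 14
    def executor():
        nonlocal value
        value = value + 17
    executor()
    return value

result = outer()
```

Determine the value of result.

Step 1: outer() sets value = 14.
Step 2: executor() uses nonlocal to modify value in outer's scope: value = 14 + 17 = 31.
Step 3: outer() returns the modified value = 31

The answer is 31.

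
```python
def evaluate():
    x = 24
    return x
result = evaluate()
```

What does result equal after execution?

Step 1: evaluate() defines x = 24 in its local scope.
Step 2: return x finds the local variable x = 24.
Step 3: result = 24

The answer is 24.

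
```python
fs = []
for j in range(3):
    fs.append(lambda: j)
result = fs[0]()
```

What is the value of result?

Step 1: The loop creates 3 lambdas, all referencing the same variable j.
Step 2: After the loop, j = 2 (final value).
Step 3: fs[0]() looks up j at call time and finds 2. This is the late binding gotcha. result = 2

The answer is 2.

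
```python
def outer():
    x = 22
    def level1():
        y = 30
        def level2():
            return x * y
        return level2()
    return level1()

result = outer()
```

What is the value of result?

Step 1: x = 22 in outer. y = 30 in level1.
Step 2: level2() reads x = 22 and y = 30 from enclosing scopes.
Step 3: result = 22 * 30 = 660

The answer is 660.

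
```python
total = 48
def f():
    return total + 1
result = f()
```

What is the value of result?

Step 1: total = 48 is defined globally.
Step 2: f() looks up total from global scope = 48, then computes 48 + 1 = 49.
Step 3: result = 49

The answer is 49.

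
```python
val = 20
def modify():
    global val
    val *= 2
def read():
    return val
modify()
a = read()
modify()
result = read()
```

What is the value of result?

Step 1: val = 20.
Step 2: First modify(): val = 20 * 2 = 40.
Step 3: Second modify(): val = 40 * 2 = 80.
Step 4: read() returns 80

The answer is 80.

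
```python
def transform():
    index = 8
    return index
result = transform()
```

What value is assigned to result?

Step 1: transform() defines index = 8 in its local scope.
Step 2: return index finds the local variable index = 8.
Step 3: result = 8

The answer is 8.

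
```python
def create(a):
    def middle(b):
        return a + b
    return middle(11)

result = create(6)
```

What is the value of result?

Step 1: create(6) passes a = 6.
Step 2: middle(11) has b = 11, reads a = 6 from enclosing.
Step 3: result = 6 + 11 = 17

The answer is 17.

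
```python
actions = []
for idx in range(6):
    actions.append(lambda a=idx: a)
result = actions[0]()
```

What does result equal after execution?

Step 1: Default argument a=idx captures idx's value at each iteration.
Step 2: actions[0] captured a = 0 when idx was 0.
Step 3: result = 0

The answer is 0.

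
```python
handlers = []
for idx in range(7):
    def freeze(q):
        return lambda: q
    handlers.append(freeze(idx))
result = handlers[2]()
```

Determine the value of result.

Step 1: freeze(idx) creates a new scope capturing q = idx at call time.
Step 2: handlers[2] = freeze(2), so its lambda captures q = 2.
Step 3: result = 2 (closure factory fixes late binding)

The answer is 2.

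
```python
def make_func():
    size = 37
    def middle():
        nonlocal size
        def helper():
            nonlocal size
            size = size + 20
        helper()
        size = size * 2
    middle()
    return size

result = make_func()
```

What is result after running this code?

Step 1: size = 37.
Step 2: helper() adds 20: size = 37 + 20 = 57.
Step 3: middle() doubles: size = 57 * 2 = 114.
Step 4: result = 114

The answer is 114.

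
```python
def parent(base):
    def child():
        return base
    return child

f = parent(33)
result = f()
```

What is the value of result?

Step 1: parent(33) creates closure capturing base = 33.
Step 2: f() returns the captured base = 33.
Step 3: result = 33

The answer is 33.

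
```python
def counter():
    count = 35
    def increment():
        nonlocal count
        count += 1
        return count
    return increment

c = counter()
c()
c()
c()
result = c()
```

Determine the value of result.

Step 1: counter() creates closure with count = 35.
Step 2: Each c() call increments count via nonlocal. After 4 calls: 35 + 4 = 39.
Step 3: result = 39

The answer is 39.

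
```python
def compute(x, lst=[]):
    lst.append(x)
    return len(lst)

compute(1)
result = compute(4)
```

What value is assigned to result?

Step 1: Mutable default list persists between calls.
Step 2: First call: lst = [1], len = 1. Second call: lst = [1, 4], len = 2.
Step 3: result = 2

The answer is 2.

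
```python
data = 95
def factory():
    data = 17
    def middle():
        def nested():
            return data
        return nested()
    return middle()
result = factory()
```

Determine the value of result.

Step 1: factory() defines data = 17. middle() and nested() have no local data.
Step 2: nested() checks local (none), enclosing middle() (none), enclosing factory() and finds data = 17.
Step 3: result = 17

The answer is 17.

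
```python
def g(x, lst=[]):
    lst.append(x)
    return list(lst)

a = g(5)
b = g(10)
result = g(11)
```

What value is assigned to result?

Step 1: Default list is shared. list() creates copies for return values.
Step 2: Internal list grows: [5] -> [5, 10] -> [5, 10, 11].
Step 3: result = [5, 10, 11]

The answer is [5, 10, 11].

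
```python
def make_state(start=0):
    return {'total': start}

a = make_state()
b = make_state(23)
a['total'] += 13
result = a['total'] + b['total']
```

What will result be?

Step 1: make_state() returns a new dict each call (immutable default 0).
Step 2: a = {'total': 0}, b = {'total': 23}.
Step 3: a['total'] += 13 = 13. result = 13 + 23 = 36

The answer is 36.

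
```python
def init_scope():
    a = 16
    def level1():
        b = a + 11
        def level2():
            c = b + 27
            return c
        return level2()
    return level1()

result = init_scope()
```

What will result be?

Step 1: a = 16. b = a + 11 = 27.
Step 2: c = b + 27 = 27 + 27 = 54.
Step 3: result = 54

The answer is 54.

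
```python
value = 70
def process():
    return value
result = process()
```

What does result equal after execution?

Step 1: value = 70 is defined in the global scope.
Step 2: process() looks up value. No local value exists, so Python checks the global scope via LEGB rule and finds value = 70.
Step 3: result = 70

The answer is 70.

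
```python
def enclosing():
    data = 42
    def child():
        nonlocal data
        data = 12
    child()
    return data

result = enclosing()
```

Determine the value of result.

Step 1: enclosing() sets data = 42.
Step 2: child() uses nonlocal to reassign data = 12.
Step 3: result = 12

The answer is 12.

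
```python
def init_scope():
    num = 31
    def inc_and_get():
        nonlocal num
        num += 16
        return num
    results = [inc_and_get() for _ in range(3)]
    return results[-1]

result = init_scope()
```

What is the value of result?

Step 1: num = 31.
Step 2: Three calls to inc_and_get(), each adding 16.
Step 3: Last value = 31 + 16 * 3 = 79

The answer is 79.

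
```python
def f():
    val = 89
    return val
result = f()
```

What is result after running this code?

Step 1: f() defines val = 89 in its local scope.
Step 2: return val finds the local variable val = 89.
Step 3: result = 89

The answer is 89.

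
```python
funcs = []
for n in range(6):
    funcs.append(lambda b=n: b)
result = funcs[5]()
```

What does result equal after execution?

Step 1: Default argument b=n captures n's value at each iteration.
Step 2: funcs[5] captured b = 5 when n was 5.
Step 3: result = 5

The answer is 5.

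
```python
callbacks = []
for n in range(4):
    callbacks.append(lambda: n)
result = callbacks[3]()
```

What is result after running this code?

Step 1: The loop creates 4 lambdas, all referencing the same variable n.
Step 2: After the loop, n = 3 (final value).
Step 3: callbacks[3]() looks up n at call time and finds 3. This is the late binding gotcha. result = 3

The answer is 3.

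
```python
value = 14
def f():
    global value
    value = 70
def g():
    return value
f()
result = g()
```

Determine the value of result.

Step 1: value = 14.
Step 2: f() sets global value = 70.
Step 3: g() reads global value = 70. result = 70

The answer is 70.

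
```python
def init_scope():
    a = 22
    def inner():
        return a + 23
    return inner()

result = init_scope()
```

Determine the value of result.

Step 1: init_scope() defines a = 22.
Step 2: inner() reads a = 22 from enclosing scope, returns 22 + 23 = 45.
Step 3: result = 45

The answer is 45.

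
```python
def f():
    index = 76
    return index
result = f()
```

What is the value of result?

Step 1: f() defines index = 76 in its local scope.
Step 2: return index finds the local variable index = 76.
Step 3: result = 76

The answer is 76.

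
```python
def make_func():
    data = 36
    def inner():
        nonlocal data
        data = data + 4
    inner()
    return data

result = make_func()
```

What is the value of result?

Step 1: make_func() sets data = 36.
Step 2: inner() uses nonlocal to modify data in make_func's scope: data = 36 + 4 = 40.
Step 3: make_func() returns the modified data = 40

The answer is 40.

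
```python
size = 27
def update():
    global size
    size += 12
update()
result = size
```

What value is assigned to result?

Step 1: size = 27 globally.
Step 2: update() modifies global size: size += 12 = 39.
Step 3: result = 39

The answer is 39.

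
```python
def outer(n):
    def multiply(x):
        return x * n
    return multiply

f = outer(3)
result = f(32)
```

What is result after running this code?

Step 1: outer(3) returns multiply closure with n = 3.
Step 2: f(32) computes 32 * 3 = 96.
Step 3: result = 96

The answer is 96.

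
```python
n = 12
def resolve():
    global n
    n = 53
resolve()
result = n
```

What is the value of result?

Step 1: n = 12 globally.
Step 2: resolve() declares global n and sets it to 53.
Step 3: After resolve(), global n = 53. result = 53

The answer is 53.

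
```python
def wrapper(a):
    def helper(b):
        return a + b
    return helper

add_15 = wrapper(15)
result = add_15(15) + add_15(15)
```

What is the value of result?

Step 1: add_15 captures a = 15.
Step 2: add_15(15) = 15 + 15 = 30, called twice.
Step 3: result = 30 + 30 = 60

The answer is 60.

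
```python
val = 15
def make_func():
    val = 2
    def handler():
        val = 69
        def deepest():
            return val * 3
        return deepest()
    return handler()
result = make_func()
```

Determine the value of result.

Step 1: deepest() looks up val through LEGB: not local, finds val = 69 in enclosing handler().
Step 2: Returns 69 * 3 = 207.
Step 3: result = 207

The answer is 207.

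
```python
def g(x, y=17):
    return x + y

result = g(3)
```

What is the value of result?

Step 1: g(3) uses default y = 17.
Step 2: Returns 3 + 17 = 20.
Step 3: result = 20

The answer is 20.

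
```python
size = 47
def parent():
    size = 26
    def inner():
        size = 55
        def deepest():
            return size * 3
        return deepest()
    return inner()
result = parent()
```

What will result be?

Step 1: deepest() looks up size through LEGB: not local, finds size = 55 in enclosing inner().
Step 2: Returns 55 * 3 = 165.
Step 3: result = 165

The answer is 165.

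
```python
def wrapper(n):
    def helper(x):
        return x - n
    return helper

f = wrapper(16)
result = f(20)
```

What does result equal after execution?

Step 1: wrapper(16) creates a closure capturing n = 16.
Step 2: f(20) computes 20 - 16 = 4.
Step 3: result = 4

The answer is 4.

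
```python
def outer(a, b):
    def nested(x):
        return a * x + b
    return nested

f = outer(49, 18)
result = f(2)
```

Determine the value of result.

Step 1: outer(49, 18) captures a = 49, b = 18.
Step 2: f(2) computes 49 * 2 + 18 = 116.
Step 3: result = 116

The answer is 116.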